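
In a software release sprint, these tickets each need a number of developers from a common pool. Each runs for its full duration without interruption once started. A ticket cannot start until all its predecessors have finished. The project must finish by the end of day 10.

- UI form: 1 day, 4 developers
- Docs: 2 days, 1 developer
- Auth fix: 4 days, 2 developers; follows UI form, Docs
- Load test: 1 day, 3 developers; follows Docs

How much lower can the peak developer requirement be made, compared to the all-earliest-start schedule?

Early-start peak: d1:5  d2:1  d3:5  d4:2  d5:2  d6:2  d7:0  d8:0  d9:0  d10:0 ⇒ 5.
Leveled (UI form@1, Docs@2, Auth fix@4, Load test@8): d1:4  d2:1  d3:1  d4:2  d5:2  d6:2  d7:2  d8:3  d9:0  d10:0 ⇒ 4.
Reduction 5 − 4 = 1.

1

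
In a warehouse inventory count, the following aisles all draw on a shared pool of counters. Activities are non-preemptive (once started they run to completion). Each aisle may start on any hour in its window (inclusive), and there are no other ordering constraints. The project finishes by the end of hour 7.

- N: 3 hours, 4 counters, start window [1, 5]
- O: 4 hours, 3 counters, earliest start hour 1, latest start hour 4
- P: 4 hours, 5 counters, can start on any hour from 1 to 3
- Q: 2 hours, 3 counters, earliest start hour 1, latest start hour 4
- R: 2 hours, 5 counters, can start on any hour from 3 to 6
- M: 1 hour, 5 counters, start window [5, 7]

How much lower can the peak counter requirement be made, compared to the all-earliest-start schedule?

6

Early-start peak: h1:15  h2:15  h3:17  h4:13  h5:5  h6:0  h7:0 ⇒ 17.
Leveled (N@1, O@4, P@1, Q@4, R@5, M@7): h1:9  h2:9  h3:9  h4:11  h5:11  h6:8  h7:8 ⇒ 11.
Reduction 17 − 11 = 6.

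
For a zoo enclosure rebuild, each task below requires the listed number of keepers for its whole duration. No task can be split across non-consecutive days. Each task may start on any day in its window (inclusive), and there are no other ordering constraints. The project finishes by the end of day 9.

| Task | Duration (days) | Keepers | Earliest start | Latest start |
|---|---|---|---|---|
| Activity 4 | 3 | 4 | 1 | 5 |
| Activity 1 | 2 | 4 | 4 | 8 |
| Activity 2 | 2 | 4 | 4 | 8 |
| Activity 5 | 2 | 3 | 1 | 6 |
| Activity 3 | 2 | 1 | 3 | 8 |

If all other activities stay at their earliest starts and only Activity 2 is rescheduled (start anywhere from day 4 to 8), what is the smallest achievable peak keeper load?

7

Activity 2@4: d1:7  d2:7  d3:5  d4:9  d5:8  d6:0  d7:0  d8:0  d9:0 → peak 9
Activity 2@5: d1:7  d2:7  d3:5  d4:5  d5:8  d6:4  d7:0  d8:0  d9:0 → peak 8
Activity 2@6: d1:7  d2:7  d3:5  d4:5  d5:4  d6:4  d7:4  d8:0  d9:0 → peak 7
Activity 2@7: d1:7  d2:7  d3:5  d4:5  d5:4  d6:0  d7:4  d8:4  d9:0 → peak 7
Activity 2@8: d1:7  d2:7  d3:5  d4:5  d5:4  d6:0  d7:0  d8:4  d9:4 → peak 7
Best is Activity 2@6, peak 7.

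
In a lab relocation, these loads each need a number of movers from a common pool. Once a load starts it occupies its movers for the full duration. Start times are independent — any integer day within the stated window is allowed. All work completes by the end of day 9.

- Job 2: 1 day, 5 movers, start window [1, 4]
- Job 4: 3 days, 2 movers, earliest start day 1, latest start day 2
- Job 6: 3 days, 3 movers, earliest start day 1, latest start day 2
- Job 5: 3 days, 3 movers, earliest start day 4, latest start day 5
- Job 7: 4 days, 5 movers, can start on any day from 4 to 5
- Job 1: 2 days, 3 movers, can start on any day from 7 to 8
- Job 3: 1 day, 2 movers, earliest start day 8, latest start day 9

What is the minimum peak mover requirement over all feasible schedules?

8

Early-start (Job 2@1, Job 4@1, Job 6@1, Job 5@4, Job 7@4, Job 1@7, Job 3@8) gives peak 10: d1:10  d2:5  d3:5  d4:8  d5:8  d6:8  d7:8  d8:5  d9:0.
Shift Job 6→2, Job 7→5, Job 3→9.
Schedule Job 2@1, Job 4@1, Job 6@2, Job 5@4, Job 7@5, Job 1@7, Job 3@9: d1:7  d2:5  d3:5  d4:6  d5:8  d6:8  d7:8  d8:8  d9:2 — peak 8.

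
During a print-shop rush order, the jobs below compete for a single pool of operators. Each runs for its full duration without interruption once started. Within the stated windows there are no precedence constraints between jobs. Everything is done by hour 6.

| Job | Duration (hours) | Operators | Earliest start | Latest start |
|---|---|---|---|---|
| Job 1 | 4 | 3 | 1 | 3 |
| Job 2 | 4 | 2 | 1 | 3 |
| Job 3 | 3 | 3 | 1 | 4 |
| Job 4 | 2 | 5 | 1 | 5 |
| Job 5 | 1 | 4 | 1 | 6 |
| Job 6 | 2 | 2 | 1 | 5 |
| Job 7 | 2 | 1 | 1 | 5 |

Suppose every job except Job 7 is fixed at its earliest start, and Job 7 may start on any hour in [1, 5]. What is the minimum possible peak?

19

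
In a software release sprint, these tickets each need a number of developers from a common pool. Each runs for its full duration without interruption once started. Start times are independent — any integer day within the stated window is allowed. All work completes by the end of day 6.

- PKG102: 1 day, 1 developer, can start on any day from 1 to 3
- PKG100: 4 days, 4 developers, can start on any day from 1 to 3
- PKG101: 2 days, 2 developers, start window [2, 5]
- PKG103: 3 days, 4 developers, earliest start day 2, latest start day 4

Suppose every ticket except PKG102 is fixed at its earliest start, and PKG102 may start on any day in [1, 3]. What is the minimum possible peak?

10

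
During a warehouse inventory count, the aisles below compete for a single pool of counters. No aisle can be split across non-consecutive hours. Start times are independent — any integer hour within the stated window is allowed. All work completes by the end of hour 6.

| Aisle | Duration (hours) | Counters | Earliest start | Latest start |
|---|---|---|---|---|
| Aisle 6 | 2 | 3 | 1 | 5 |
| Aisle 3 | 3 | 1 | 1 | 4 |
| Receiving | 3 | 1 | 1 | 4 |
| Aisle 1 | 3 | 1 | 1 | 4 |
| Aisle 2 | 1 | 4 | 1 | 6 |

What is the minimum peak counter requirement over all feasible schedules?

4

Early-start (Aisle 6@1, Aisle 3@1, Receiving@1, Aisle 1@1, Aisle 2@1) gives peak 10: h1:10  h2:6  h3:3  h4:0  h5:0  h6:0.
Shift Receiving→3, Aisle 1→3, Aisle 2→6.
Schedule Aisle 6@1, Aisle 3@1, Receiving@3, Aisle 1@3, Aisle 2@6: h1:4  h2:4  h3:3  h4:2  h5:2  h6:4 — peak 4.
Total counter-hours = 19 over 6 hours ⇒ peak ≥ ⌈19/6⌉ = 4, so 4 is optimal.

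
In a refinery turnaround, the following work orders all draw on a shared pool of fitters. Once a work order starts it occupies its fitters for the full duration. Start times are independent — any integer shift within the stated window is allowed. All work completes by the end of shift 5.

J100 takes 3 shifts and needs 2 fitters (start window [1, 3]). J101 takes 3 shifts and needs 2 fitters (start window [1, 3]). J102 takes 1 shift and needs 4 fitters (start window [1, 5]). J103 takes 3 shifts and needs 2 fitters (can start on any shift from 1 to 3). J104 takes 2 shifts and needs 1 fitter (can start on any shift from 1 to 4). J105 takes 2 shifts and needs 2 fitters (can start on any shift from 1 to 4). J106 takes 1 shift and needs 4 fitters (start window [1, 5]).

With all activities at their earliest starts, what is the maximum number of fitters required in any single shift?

17

Early-start schedule: J100@1, J101@1, J102@1, J103@1, J104@1, J105@1, J106@1.
Load per shift: shift 1: 17, shift 2: 9, shift 3: 6, shift 4: 0, shift 5: 0.
Peak is 17.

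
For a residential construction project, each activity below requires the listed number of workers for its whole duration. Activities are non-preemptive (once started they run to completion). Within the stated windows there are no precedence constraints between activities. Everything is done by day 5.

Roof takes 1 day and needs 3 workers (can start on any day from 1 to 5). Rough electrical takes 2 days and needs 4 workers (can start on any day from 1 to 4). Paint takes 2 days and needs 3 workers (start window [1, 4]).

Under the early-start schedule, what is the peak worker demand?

Early-start schedule: Roof@1, Rough electrical@1, Paint@1.
Load per day: day 1: 10, day 2: 7, day 3: 0, day 4: 0, day 5: 0.
Peak is 10.

10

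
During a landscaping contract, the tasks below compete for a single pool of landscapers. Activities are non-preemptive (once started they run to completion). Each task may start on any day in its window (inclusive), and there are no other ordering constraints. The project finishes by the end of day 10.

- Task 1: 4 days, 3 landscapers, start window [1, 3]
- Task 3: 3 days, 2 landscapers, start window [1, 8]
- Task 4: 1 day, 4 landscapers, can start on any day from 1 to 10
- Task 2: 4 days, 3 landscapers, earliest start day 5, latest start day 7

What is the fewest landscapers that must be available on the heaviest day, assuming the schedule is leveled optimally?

5

Early-start (Task 1@1, Task 3@1, Task 4@1, Task 2@5) gives peak 9: d1:9  d2:5  d3:5  d4:3  d5:3  d6:3  d7:3  d8:3  d9:0  d10:0.
Shift Task 4→5, Task 2→6.
Schedule Task 1@1, Task 3@1, Task 4@5, Task 2@6: d1:5  d2:5  d3:5  d4:3  d5:4  d6:3  d7:3  d8:3  d9:3  d10:0 — peak 5.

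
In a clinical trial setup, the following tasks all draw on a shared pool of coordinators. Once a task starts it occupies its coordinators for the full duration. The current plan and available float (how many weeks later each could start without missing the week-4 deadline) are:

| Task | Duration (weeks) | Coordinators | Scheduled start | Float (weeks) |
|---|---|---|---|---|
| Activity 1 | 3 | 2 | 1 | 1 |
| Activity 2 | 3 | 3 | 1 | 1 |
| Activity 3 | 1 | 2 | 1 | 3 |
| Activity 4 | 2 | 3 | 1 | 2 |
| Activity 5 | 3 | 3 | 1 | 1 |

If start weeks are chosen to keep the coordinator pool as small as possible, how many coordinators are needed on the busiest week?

Early-start (Activity 1@1, Activity 2@1, Activity 3@1, Activity 4@1, Activity 5@1) gives peak 13: w1:13  w2:11  w3:8  w4:0.
Shift Activity 5→2.
Schedule Activity 1@1, Activity 2@1, Activity 3@1, Activity 4@1, Activity 5@2: w1:10  w2:11  w3:8  w4:3 — peak 11.

11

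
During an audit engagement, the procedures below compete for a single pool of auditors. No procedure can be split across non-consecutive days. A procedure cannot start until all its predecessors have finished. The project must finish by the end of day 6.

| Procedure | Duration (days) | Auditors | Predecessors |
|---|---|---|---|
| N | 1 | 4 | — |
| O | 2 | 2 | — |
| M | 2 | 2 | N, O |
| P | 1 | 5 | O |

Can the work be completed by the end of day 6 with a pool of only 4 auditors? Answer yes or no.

no

The minimum achievable peak is 5; 4 < 5, so no feasible schedule stays within the cap.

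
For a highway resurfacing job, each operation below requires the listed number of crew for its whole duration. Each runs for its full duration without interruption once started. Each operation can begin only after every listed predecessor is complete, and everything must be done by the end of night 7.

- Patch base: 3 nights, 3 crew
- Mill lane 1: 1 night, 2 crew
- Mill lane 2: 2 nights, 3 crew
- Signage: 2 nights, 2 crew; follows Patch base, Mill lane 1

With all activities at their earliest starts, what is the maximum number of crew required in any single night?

Early-start schedule: Patch base@1, Mill lane 1@1, Mill lane 2@1, Signage@4.
Load per night: night 1: 8, night 2: 6, night 3: 3, night 4: 2, night 5: 2, night 6: 0, night 7: 0.
Peak is 8.

8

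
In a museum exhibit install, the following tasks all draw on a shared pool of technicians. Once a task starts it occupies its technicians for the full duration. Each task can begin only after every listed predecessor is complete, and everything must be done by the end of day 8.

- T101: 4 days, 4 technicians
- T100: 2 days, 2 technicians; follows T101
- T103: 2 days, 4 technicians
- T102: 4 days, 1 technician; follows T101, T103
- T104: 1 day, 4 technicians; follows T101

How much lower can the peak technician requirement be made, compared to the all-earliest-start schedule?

0

Early-start peak: d1:8  d2:8  d3:4  d4:4  d5:7  d6:3  d7:1  d8:1 ⇒ 8.
Leveled (T101@1, T100@5, T103@1, T102@5, T104@5): d1:8  d2:8  d3:4  d4:4  d5:7  d6:3  d7:1  d8:1 ⇒ 8.
Reduction 8 − 8 = 0.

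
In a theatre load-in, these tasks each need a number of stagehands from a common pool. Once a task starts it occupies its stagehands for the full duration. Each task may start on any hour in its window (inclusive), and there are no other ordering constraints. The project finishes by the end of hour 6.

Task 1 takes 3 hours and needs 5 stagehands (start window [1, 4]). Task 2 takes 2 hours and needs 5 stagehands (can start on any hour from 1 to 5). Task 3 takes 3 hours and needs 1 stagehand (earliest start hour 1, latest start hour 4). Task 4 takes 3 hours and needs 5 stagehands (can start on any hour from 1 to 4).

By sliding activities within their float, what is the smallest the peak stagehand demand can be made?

Early-start (Task 1@1, Task 2@1, Task 3@1, Task 4@1) gives peak 16: h1:16  h2:16  h3:11  h4:0  h5:0  h6:0.
Shift Task 3→3, Task 4→4.
Schedule Task 1@1, Task 2@1, Task 3@3, Task 4@4: h1:10  h2:10  h3:6  h4:6  h5:6  h6:5 — peak 10.

10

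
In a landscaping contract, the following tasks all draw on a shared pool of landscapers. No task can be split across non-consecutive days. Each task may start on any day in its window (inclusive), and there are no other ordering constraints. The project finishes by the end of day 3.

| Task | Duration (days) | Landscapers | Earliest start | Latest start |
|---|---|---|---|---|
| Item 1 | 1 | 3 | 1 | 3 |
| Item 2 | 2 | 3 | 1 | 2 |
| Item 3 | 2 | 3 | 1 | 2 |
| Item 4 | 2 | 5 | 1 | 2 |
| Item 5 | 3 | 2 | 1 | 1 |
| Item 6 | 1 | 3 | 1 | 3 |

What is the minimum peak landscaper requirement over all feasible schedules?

13

Early-start (Item 1@1, Item 2@1, Item 3@1, Item 4@1, Item 5@1, Item 6@1) gives peak 19: d1:19  d2:13  d3:2.
Shift Item 4→2, Item 6→3.
Schedule Item 1@1, Item 2@1, Item 3@1, Item 4@2, Item 5@1, Item 6@3: d1:11  d2:13  d3:10 — peak 13.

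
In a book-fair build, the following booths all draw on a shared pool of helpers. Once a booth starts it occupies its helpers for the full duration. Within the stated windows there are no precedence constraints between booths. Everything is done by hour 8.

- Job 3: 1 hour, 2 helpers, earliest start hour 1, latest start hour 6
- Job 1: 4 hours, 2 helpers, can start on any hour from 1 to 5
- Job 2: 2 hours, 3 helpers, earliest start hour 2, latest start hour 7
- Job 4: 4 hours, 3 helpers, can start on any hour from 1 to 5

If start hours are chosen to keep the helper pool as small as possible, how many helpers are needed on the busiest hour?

Early-start (Job 3@1, Job 1@1, Job 2@2, Job 4@1) gives peak 8: h1:7  h2:8  h3:8  h4:5  h5:0  h6:0  h7:0  h8:0.
Shift Job 4→4.
Schedule Job 3@1, Job 1@1, Job 2@2, Job 4@4: h1:4  h2:5  h3:5  h4:5  h5:3  h6:3  h7:3  h8:0 — peak 5.

5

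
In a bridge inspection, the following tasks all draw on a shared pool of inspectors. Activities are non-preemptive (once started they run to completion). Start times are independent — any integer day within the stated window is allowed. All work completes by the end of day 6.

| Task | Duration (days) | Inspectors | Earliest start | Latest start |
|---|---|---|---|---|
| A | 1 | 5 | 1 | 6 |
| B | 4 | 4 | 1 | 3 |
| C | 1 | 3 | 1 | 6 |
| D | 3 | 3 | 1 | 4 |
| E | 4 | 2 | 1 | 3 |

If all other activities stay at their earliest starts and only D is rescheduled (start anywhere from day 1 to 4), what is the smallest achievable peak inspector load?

14

D@1: d1:17  d2:9  d3:9  d4:6  d5:0  d6:0 → peak 17
D@2: d1:14  d2:9  d3:9  d4:9  d5:0  d6:0 → peak 14
D@3: d1:14  d2:6  d3:9  d4:9  d5:3  d6:0 → peak 14
D@4: d1:14  d2:6  d3:6  d4:9  d5:3  d6:3 → peak 14
Best is D@2, peak 14.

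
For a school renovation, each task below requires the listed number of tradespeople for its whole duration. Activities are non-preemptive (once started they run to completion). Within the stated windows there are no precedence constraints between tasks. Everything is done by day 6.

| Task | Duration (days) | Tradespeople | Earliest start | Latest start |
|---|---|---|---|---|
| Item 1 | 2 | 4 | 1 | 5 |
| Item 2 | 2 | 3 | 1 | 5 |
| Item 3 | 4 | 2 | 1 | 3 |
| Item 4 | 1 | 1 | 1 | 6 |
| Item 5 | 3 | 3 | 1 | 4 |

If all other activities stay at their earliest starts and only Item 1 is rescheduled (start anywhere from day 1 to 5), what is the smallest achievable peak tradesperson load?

9

Item 1@1: d1:13  d2:12  d3:5  d4:2  d5:0  d6:0 → peak 13
Item 1@2: d1:9  d2:12  d3:9  d4:2  d5:0  d6:0 → peak 12
Item 1@3: d1:9  d2:8  d3:9  d4:6  d5:0  d6:0 → peak 9
Item 1@4: d1:9  d2:8  d3:5  d4:6  d5:4  d6:0 → peak 9
Item 1@5: d1:9  d2:8  d3:5  d4:2  d5:4  d6:4 → peak 9
Best is Item 1@3, peak 9.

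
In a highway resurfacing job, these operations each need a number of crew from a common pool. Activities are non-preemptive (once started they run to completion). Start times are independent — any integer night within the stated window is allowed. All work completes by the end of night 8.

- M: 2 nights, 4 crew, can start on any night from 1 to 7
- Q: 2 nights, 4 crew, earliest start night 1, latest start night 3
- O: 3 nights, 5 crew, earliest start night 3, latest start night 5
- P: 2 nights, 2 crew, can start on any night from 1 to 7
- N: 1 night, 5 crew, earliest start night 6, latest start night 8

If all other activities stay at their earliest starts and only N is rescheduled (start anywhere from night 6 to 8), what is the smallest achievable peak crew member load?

10

N@6: n1:10  n2:10  n3:5  n4:5  n5:5  n6:5  n7:0  n8:0 → peak 10
N@7: n1:10  n2:10  n3:5  n4:5  n5:5  n6:0  n7:5  n8:0 → peak 10
N@8: n1:10  n2:10  n3:5  n4:5  n5:5  n6:0  n7:0  n8:5 → peak 10
Best is N@6, peak 10.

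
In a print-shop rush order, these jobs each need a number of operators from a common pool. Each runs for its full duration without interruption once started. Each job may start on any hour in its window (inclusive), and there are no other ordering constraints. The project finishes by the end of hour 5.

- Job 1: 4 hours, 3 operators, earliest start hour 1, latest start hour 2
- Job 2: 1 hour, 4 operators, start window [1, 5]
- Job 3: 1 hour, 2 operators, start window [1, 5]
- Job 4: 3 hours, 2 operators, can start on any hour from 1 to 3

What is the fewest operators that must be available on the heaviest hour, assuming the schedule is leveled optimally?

5

Early-start (Job 1@1, Job 2@1, Job 3@1, Job 4@1) gives peak 11: h1:11  h2:5  h3:5  h4:3  h5:0.
Shift Job 2→5, Job 4→2.
Schedule Job 1@1, Job 2@5, Job 3@1, Job 4@2: h1:5  h2:5  h3:5  h4:5  h5:4 — peak 5.
Total operator-hours = 24 over 5 hours ⇒ peak ≥ ⌈24/5⌉ = 5, so 5 is optimal.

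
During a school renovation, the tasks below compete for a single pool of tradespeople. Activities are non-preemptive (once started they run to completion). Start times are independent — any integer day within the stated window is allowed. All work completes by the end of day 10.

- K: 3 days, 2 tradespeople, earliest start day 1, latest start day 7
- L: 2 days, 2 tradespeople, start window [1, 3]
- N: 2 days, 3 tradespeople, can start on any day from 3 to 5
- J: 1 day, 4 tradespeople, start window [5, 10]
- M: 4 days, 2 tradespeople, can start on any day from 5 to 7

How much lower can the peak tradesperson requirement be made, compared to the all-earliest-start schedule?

Early-start peak: d1:4  d2:4  d3:5  d4:3  d5:6  d6:2  d7:2  d8:2  d9:0  d10:0 ⇒ 6.
Leveled (K@1, L@1, N@4, J@6, M@7): d1:4  d2:4  d3:2  d4:3  d5:3  d6:4  d7:2  d8:2  d9:2  d10:2 ⇒ 4.
Reduction 6 − 4 = 2.

2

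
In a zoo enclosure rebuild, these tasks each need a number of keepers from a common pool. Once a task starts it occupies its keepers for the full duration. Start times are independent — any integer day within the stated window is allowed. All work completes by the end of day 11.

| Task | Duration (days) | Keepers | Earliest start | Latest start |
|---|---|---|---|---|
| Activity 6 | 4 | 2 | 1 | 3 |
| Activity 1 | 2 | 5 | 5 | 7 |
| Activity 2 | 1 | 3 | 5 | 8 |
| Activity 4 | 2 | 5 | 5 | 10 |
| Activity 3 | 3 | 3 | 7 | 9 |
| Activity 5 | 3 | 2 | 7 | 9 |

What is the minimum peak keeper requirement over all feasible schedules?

7

Early-start (Activity 6@1, Activity 1@5, Activity 2@5, Activity 4@5, Activity 3@7, Activity 5@7) gives peak 13: d1:2  d2:2  d3:2  d4:2  d5:13  d6:10  d7:5  d8:5  d9:5  d10:0  d11:0.
Shift Activity 2→7, Activity 4→10, Activity 5→8.
Schedule Activity 6@1, Activity 1@5, Activity 2@7, Activity 4@10, Activity 3@7, Activity 5@8: d1:2  d2:2  d3:2  d4:2  d5:5  d6:5  d7:6  d8:5  d9:5  d10:7  d11:5 — peak 7.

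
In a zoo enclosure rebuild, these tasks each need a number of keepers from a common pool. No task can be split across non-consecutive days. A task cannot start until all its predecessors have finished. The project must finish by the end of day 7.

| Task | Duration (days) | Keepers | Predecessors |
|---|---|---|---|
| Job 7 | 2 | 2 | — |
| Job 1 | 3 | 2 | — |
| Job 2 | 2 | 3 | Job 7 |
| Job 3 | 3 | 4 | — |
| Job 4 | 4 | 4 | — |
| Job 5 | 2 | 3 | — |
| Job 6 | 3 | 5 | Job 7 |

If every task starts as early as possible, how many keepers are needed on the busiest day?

Early-start schedule: Job 7@1, Job 1@1, Job 2@3, Job 3@1, Job 4@1, Job 5@1, Job 6@3.
Load per day: day 1: 15, day 2: 15, day 3: 18, day 4: 12, day 5: 5, day 6: 0, day 7: 0.
Peak is 18.

18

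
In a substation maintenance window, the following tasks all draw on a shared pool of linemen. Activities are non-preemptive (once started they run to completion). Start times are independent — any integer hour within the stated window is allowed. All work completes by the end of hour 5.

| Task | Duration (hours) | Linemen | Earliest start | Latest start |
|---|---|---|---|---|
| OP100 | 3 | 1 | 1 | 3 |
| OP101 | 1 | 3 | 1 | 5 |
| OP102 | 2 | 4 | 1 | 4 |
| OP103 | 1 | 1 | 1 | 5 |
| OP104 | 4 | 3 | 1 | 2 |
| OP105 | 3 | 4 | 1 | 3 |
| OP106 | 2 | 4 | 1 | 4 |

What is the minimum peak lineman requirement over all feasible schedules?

Early-start (OP100@1, OP101@1, OP102@1, OP103@1, OP104@1, OP105@1, OP106@1) gives peak 20: h1:20  h2:16  h3:8  h4:3  h5:0.
Shift OP104→2, OP105→3, OP106→4.
Schedule OP100@1, OP101@1, OP102@1, OP103@1, OP104@2, OP105@3, OP106@4: h1:9  h2:8  h3:8  h4:11  h5:11 — peak 11.

11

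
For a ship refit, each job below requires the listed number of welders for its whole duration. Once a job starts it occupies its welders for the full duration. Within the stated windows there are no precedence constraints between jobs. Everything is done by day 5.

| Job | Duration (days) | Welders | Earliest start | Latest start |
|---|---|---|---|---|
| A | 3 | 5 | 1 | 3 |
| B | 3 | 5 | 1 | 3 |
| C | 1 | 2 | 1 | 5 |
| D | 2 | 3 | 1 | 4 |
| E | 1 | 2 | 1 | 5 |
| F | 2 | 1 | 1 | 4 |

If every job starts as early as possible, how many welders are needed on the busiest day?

18

Early-start schedule: A@1, B@1, C@1, D@1, E@1, F@1.
Load per day: day 1: 18, day 2: 14, day 3: 10, day 4: 0, day 5: 0.
Peak is 18.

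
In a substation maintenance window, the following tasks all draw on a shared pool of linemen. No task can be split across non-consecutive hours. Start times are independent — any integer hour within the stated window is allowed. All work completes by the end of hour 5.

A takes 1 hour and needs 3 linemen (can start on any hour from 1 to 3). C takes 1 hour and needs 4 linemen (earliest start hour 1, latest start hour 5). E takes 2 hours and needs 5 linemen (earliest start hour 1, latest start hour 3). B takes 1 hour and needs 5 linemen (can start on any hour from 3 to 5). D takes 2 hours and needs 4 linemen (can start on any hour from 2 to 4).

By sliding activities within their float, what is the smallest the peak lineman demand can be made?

8

Early-start (A@1, C@1, E@1, B@3, D@2) gives peak 12: h1:12  h2:9  h3:9  h4:0  h5:0.
Shift C→3, B→5, D→3.
Schedule A@1, C@3, E@1, B@5, D@3: h1:8  h2:5  h3:8  h4:4  h5:5 — peak 8.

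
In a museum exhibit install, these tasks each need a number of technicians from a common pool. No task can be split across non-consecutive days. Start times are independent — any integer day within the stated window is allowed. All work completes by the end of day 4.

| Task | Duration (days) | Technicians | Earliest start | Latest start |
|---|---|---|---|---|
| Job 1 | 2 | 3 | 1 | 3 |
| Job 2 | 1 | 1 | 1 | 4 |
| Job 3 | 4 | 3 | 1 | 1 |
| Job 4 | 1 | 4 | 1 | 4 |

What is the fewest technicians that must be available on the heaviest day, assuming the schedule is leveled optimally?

7

Early-start (Job 1@1, Job 2@1, Job 3@1, Job 4@1) gives peak 11: d1:11  d2:6  d3:3  d4:3.
Shift Job 4→3.
Schedule Job 1@1, Job 2@1, Job 3@1, Job 4@3: d1:7  d2:6  d3:7  d4:3 — peak 7.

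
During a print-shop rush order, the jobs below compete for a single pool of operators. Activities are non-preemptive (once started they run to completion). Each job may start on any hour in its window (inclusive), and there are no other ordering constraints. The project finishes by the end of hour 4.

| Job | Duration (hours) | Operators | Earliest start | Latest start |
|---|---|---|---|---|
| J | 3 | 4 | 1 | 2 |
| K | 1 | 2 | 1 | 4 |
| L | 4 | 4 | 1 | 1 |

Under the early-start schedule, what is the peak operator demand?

10

Early-start schedule: J@1, K@1, L@1.
Load per hour: hour 1: 10, hour 2: 8, hour 3: 8, hour 4: 4.
Peak is 10.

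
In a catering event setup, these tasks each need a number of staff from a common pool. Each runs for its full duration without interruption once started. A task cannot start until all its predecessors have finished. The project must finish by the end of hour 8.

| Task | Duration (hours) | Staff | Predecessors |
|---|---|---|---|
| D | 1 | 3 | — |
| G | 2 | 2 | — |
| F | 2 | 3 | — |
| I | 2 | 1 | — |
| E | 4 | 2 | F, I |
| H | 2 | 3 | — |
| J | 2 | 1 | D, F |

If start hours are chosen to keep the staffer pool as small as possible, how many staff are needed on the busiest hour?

5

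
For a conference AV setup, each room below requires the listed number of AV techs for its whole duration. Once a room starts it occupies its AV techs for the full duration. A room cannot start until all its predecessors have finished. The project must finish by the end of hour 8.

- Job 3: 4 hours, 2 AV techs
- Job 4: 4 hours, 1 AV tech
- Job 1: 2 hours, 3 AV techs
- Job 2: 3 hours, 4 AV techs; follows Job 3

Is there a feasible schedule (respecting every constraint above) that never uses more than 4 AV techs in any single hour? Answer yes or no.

The minimum achievable peak is 5; 4 < 5, so no feasible schedule stays within the cap.

no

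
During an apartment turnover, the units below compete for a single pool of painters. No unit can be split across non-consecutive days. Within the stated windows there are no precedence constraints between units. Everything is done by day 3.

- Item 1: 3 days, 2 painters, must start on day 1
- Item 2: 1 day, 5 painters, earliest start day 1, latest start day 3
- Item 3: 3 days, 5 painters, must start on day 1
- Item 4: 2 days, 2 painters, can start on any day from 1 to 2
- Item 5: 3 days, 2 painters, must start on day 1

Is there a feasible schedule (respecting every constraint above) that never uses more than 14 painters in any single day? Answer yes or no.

Schedule Item 1@1, Item 2@1, Item 3@1, Item 4@2, Item 5@1: d1:14  d2:11  d3:11 — peak 14 ≤ 14.

yes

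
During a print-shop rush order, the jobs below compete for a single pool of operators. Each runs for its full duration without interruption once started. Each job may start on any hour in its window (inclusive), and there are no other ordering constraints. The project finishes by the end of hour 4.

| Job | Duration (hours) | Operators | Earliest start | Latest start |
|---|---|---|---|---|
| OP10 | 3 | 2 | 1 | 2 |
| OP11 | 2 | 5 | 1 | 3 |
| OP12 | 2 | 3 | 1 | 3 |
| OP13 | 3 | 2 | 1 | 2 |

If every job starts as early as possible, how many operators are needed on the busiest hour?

Early-start schedule: OP10@1, OP11@1, OP12@1, OP13@1.
Load per hour: hour 1: 12, hour 2: 12, hour 3: 4, hour 4: 0.
Peak is 12.

12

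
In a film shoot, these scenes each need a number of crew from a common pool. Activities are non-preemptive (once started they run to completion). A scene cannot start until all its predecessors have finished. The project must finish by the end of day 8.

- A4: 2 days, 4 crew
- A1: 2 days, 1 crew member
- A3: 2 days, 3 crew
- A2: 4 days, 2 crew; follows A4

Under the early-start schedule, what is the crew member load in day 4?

2

At early start, day 4 has: A2.
Demand: 2 = 2.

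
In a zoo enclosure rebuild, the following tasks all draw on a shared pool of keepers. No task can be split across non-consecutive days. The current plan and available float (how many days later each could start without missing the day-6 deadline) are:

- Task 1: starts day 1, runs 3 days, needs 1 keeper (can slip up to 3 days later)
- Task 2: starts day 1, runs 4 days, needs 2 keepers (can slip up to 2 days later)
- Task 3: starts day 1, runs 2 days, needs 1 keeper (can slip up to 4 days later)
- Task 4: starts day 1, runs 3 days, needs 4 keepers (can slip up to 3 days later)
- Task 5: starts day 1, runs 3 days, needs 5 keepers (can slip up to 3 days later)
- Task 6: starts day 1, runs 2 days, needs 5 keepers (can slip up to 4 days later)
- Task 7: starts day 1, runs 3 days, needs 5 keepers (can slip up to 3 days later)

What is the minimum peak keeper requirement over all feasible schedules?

Early-start (Task 1@1, Task 2@1, Task 3@1, Task 4@1, Task 5@1, Task 6@1, Task 7@1) gives peak 23: d1:23  d2:23  d3:17  d4:2  d5:0  d6:0.
Shift Task 3→4, Task 6→5, Task 7→4.
Schedule Task 1@1, Task 2@1, Task 3@4, Task 4@1, Task 5@1, Task 6@5, Task 7@4: d1:12  d2:12  d3:12  d4:8  d5:11  d6:10 — peak 12.

12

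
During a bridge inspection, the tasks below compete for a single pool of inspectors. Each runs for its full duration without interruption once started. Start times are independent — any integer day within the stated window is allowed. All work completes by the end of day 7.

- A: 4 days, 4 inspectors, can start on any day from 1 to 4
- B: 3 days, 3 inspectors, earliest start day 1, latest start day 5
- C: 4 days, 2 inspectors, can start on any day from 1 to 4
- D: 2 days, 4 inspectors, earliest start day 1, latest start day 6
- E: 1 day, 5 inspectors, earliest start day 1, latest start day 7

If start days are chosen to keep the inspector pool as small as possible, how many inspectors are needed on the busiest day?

Early-start (A@1, B@1, C@1, D@1, E@1) gives peak 18: d1:18  d2:13  d3:9  d4:6  d5:0  d6:0  d7:0.
Shift C→4, D→5, E→7.
Schedule A@1, B@1, C@4, D@5, E@7: d1:7  d2:7  d3:7  d4:6  d5:6  d6:6  d7:7 — peak 7.
Total inspector-days = 46 over 7 days ⇒ peak ≥ ⌈46/7⌉ = 7, so 7 is optimal.

7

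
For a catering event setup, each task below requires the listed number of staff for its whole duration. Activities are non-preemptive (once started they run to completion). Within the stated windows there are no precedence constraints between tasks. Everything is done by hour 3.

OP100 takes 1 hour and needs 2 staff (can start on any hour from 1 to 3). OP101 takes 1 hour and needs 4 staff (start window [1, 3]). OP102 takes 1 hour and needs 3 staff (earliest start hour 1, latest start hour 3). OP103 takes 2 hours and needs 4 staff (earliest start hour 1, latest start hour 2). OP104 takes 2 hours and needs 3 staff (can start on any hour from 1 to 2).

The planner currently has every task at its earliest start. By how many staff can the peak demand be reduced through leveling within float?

Early-start peak: h1:16  h2:7  h3:0 ⇒ 16.
Leveled (OP100@1, OP101@3, OP102@1, OP103@2, OP104@1): h1:8  h2:7  h3:8 ⇒ 8.
Reduction 16 − 8 = 8.

8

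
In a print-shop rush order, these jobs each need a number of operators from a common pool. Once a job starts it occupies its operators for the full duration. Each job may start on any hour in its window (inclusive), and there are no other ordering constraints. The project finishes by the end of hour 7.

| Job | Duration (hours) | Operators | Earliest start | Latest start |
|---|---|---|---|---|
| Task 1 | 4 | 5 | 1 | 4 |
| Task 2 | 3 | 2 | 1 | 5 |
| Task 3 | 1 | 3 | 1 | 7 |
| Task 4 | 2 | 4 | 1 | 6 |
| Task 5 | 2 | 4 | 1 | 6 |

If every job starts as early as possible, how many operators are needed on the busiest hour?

18

Early-start schedule: Task 1@1, Task 2@1, Task 3@1, Task 4@1, Task 5@1.
Load per hour: hour 1: 18, hour 2: 15, hour 3: 7, hour 4: 5, hour 5: 0, hour 6: 0, hour 7: 0.
Peak is 18.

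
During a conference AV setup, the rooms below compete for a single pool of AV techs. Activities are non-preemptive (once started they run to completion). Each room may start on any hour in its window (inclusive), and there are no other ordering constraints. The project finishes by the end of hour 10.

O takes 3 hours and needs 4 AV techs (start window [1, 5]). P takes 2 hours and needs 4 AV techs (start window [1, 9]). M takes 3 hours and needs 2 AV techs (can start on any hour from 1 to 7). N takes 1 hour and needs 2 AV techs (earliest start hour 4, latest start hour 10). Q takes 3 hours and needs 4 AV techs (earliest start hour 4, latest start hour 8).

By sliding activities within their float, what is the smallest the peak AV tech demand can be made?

6

Early-start (O@1, P@1, M@1, N@4, Q@4) gives peak 10: h1:10  h2:10  h3:6  h4:6  h5:4  h6:4  h7:0  h8:0  h9:0  h10:0.
Shift P→4, Q→6.
Schedule O@1, P@4, M@1, N@4, Q@6: h1:6  h2:6  h3:6  h4:6  h5:4  h6:4  h7:4  h8:4  h9:0  h10:0 — peak 6.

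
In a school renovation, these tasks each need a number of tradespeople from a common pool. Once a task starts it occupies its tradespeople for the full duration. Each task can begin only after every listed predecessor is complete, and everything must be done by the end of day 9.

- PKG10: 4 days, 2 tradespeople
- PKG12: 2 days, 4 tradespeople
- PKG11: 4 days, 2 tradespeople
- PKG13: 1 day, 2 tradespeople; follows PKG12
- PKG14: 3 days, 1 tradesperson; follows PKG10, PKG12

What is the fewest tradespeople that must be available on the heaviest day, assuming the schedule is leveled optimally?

4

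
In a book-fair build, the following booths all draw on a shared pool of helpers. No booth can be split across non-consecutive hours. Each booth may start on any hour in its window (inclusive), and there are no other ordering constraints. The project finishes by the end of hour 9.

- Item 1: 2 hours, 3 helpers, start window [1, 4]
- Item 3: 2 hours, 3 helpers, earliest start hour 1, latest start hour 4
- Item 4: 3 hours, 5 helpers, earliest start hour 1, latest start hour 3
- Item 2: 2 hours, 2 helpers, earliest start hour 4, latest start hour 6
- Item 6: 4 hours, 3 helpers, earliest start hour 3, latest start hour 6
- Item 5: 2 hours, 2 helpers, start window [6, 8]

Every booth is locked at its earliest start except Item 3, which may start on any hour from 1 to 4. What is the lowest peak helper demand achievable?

8

Item 3@1: h1:11  h2:11  h3:8  h4:5  h5:5  h6:5  h7:2  h8:0  h9:0 → peak 11
Item 3@2: h1:8  h2:11  h3:11  h4:5  h5:5  h6:5  h7:2  h8:0  h9:0 → peak 11
Item 3@3: h1:8  h2:8  h3:11  h4:8  h5:5  h6:5  h7:2  h8:0  h9:0 → peak 11
Item 3@4: h1:8  h2:8  h3:8  h4:8  h5:8  h6:5  h7:2  h8:0  h9:0 → peak 8
Best is Item 3@4, peak 8.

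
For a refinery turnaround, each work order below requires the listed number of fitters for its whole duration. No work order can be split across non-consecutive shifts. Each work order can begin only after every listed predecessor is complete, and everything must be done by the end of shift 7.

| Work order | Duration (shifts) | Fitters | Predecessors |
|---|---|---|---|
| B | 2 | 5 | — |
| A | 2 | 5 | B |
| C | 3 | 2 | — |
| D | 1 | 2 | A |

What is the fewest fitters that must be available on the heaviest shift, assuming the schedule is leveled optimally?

5

Early-start (B@1, A@3, C@1, D@5) gives peak 7: s1:7  s2:7  s3:7  s4:5  s5:2  s6:0  s7:0.
Shift C→5.
Schedule B@1, A@3, C@5, D@5: s1:5  s2:5  s3:5  s4:5  s5:4  s6:2  s7:2 — peak 5.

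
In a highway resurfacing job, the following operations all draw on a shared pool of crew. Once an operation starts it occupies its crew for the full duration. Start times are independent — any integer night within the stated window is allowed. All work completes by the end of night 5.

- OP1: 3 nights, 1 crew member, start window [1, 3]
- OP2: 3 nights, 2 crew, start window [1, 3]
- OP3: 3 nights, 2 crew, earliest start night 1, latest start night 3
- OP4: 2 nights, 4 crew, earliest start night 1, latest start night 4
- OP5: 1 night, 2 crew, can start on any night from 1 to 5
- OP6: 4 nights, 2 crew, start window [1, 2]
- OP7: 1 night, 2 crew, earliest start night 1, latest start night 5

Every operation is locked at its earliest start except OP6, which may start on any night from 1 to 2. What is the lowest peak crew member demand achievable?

13

OP6@1: n1:15  n2:11  n3:7  n4:2  n5:0 → peak 15
OP6@2: n1:13  n2:11  n3:7  n4:2  n5:2 → peak 13
Best is OP6@2, peak 13.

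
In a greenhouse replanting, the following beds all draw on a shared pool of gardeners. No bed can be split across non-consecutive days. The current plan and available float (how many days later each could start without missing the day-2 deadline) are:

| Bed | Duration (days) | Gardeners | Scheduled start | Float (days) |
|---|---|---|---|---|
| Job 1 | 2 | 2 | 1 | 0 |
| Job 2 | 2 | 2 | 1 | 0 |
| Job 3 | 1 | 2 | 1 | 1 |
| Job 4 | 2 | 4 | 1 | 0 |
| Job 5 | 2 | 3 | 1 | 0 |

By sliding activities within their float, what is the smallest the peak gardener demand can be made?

Schedule Job 1@1, Job 2@1, Job 3@1, Job 4@1, Job 5@1: d1:13  d2:11 — peak 13.
No arrangement of the 2 feasible schedules does better.

13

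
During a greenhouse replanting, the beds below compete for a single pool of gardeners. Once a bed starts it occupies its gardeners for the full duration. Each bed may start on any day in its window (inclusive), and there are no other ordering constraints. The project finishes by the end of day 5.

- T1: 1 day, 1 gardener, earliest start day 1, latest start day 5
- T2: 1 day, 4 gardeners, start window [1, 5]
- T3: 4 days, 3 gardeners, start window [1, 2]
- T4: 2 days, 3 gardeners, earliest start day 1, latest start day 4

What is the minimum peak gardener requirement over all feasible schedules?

Early-start (T1@1, T2@1, T3@1, T4@1) gives peak 11: d1:11  d2:6  d3:3  d4:3  d5:0.
Shift T3→2, T4→2.
Schedule T1@1, T2@1, T3@2, T4@2: d1:5  d2:6  d3:6  d4:3  d5:3 — peak 6.

6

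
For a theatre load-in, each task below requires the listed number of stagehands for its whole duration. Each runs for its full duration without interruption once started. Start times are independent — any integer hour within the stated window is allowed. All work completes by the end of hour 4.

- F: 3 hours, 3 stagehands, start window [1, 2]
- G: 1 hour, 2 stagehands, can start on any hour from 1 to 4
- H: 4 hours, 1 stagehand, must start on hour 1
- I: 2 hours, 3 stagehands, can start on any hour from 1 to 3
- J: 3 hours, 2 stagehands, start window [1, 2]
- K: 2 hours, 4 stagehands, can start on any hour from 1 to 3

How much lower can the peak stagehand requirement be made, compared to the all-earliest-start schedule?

5

Early-start peak: h1:15  h2:13  h3:6  h4:1 ⇒ 15.
Leveled (F@1, G@1, H@1, I@1, J@2, K@3): h1:9  h2:9  h3:10  h4:7 ⇒ 10.
Reduction 15 − 10 = 5.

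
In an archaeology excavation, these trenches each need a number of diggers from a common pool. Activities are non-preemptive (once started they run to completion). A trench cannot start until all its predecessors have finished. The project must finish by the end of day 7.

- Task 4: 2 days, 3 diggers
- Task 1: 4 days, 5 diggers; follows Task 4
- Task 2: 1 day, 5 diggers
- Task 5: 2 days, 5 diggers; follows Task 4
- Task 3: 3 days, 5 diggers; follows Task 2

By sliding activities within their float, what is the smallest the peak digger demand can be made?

10

Early-start (Task 4@1, Task 1@3, Task 2@1, Task 5@3, Task 3@2) gives peak 15: d1:8  d2:8  d3:15  d4:15  d5:5  d6:5  d7:0.
Shift Task 3→5.
Schedule Task 4@1, Task 1@3, Task 2@1, Task 5@3, Task 3@5: d1:8  d2:3  d3:10  d4:10  d5:10  d6:10  d7:5 — peak 10.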